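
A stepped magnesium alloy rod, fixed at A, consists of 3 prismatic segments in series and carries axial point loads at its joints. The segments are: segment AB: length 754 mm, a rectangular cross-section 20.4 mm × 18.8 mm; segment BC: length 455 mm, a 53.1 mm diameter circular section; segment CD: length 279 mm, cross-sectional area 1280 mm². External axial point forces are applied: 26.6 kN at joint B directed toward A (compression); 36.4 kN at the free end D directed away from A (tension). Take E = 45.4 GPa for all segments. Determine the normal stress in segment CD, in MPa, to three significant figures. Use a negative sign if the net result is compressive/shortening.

Internal axial forces (sectioning from the free end, tension +): N_CD = 36.4 kN, N_BC = 36.4 kN, N_AB = 9.8 kN.
σ_CD = N_CD/A_CD = 36400/1280 = 28.44 MPa.

28.4 MPa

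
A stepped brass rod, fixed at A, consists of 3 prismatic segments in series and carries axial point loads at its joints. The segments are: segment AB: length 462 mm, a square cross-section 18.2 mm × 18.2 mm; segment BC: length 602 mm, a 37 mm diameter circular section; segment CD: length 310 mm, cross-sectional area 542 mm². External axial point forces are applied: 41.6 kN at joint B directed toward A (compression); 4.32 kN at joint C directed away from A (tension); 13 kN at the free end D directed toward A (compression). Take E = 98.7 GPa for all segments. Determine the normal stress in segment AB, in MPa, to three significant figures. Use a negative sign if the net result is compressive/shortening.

Internal axial forces (sectioning from the free end, tension +): N_CD = -13 kN, N_BC = -8.68 kN, N_AB = -50.28 kN.
A_AB = 331.2 mm².
σ_AB = N_AB/A_AB = -50280/331.2 = -151.8 MPa.

-152 MPa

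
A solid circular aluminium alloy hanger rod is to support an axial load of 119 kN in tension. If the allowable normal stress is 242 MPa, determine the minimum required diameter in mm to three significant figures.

25.0 mm

Required area A ≥ P/σ_allow = 119000/242 = 491.7 mm².
For a solid circular section, d ≥ √(4A/π) = 25.02 mm.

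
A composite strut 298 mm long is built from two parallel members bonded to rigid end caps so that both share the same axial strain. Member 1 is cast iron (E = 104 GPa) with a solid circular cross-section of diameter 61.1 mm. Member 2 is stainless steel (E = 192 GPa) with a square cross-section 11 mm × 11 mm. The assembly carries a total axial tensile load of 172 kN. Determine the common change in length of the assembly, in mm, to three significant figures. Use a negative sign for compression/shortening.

0.156 mm

A_1 = 2932 mm².
A_2 = 121 mm².
Equal strain + equilibrium ⇒ each member carries load in proportion to AE: A₁E₁ = 304900000 N, A₂E₂ = 23230000 N, ΣAE = 328200000 N.
δ = PL/ΣAE = 172000·298/328200000 = 0.1562 mm.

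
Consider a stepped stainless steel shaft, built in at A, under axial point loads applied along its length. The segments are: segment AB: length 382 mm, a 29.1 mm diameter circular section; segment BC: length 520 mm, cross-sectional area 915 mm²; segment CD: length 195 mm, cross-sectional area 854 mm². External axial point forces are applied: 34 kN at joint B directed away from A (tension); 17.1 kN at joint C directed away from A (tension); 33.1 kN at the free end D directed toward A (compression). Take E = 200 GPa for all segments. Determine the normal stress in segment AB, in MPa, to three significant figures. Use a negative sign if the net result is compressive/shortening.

Internal axial forces (sectioning from the free end, tension +): N_CD = -33.1 kN, N_BC = -16 kN, N_AB = 18 kN.
A_AB = 665.1 mm².
σ_AB = N_AB/A_AB = 18000/665.1 = 27.06 MPa.

27.1 MPa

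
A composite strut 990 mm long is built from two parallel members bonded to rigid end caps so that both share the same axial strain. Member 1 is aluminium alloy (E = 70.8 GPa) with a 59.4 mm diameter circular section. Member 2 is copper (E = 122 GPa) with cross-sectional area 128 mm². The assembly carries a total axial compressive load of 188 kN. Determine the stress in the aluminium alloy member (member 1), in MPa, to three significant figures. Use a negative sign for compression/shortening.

-62.8 MPa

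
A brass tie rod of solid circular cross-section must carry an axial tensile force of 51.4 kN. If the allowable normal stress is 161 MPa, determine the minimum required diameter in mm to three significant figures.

20.2 mm

Required area A ≥ P/σ_allow = 51400/161 = 319.3 mm².
For a solid circular section, d ≥ √(4A/π) = 20.16 mm.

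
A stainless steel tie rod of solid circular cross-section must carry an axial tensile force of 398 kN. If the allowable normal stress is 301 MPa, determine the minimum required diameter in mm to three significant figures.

41.0 mm

Required area A ≥ P/σ_allow = 398000/301 = 1322 mm².
For a solid circular section, d ≥ √(4A/π) = 41.03 mm.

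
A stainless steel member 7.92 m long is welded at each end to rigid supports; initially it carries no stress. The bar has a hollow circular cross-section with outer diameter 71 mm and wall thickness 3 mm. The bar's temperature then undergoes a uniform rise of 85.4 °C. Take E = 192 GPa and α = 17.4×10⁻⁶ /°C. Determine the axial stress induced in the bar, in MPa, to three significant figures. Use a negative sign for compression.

-285 MPa

Free thermal expansion αLΔT = 17.4e-6 · 7920 · 85.4 = 11.77 mm.
The walls impose strain ε = −(11.77)/7920 = -1.4860e-03; σ = Eε = 192000 · -1.4860e-03 = -285.3 MPa.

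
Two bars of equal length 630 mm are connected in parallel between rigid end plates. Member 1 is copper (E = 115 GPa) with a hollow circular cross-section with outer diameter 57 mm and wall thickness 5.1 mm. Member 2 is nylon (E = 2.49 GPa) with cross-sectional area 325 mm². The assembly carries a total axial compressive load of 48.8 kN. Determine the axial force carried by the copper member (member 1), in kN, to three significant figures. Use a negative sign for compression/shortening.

-48.4 kN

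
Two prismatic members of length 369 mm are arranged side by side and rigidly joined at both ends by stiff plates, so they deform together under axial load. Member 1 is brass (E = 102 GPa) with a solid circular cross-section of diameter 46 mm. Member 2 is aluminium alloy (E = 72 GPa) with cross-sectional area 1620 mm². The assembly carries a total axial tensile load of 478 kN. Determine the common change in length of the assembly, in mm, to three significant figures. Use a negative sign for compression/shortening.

A_1 = 1662 mm².
Equal strain + equilibrium ⇒ each member carries load in proportion to AE: A₁E₁ = 169500000 N, A₂E₂ = 116600000 N, ΣAE = 286200000 N.
δ = PL/ΣAE = 478000·369/286200000 = 0.6164 mm.

0.616 mm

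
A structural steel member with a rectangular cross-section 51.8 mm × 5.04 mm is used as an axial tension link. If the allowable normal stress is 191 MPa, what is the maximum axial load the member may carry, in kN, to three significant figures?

A = 261.1 mm².
P_max = σ_allow · A = 191 · 261.1 = 49860 N = 49.86 kN.

49.9 kN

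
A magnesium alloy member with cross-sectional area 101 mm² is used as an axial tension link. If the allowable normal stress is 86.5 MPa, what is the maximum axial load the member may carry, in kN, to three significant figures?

P_max = σ_allow · A = 86.5 · 101 = 8736 N = 8.736 kN.

8.74 kN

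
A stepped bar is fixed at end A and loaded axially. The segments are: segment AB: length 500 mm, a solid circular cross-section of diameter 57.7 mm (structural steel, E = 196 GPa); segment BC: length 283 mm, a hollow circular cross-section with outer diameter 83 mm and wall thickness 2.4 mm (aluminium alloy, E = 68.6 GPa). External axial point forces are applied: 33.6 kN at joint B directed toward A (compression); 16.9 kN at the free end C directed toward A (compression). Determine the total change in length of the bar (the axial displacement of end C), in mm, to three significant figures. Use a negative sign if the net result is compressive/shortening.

-0.164 mm

Internal axial forces (sectioning from the free end, tension +): N_BC = -16.9 kN, N_AB = -50.5 kN.
A_AB = 2615 mm².
A_BC = 607.7 mm².
δ_AB = -50500·500/(2615·196000) = -0.04927 mm
δ_BC = -16900·283/(607.7·68600) = -0.1147 mm
δ = Σδ_i = -0.164 mm.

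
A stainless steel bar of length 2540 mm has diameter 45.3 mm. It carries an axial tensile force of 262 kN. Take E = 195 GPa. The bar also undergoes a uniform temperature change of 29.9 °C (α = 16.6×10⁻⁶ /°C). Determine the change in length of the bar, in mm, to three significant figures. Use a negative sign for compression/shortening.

3.38 mm

A = 1612 mm².
δ_mech = NL/(AE) = 262000·2540/(1612·195000) = 2.117 mm.
δ_thermal = αLΔT = 16.6e-6·2540·29.9 = 1.261 mm.
δ = δ_mech + δ_thermal = 3.378 mm.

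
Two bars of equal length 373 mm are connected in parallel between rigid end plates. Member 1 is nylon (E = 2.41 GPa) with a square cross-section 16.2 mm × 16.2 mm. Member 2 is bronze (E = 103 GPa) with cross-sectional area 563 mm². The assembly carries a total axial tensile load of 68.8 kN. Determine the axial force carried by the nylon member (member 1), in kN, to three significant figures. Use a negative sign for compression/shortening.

0.742 kN

A_1 = 262.4 mm².
Equal strain + equilibrium ⇒ each member carries load in proportion to AE: A₁E₁ = 632500 N, A₂E₂ = 57990000 N, ΣAE = 58620000 N.
F₁ = P·A₁E₁/ΣAE = 68800·632500/58620000 = 742.3 N.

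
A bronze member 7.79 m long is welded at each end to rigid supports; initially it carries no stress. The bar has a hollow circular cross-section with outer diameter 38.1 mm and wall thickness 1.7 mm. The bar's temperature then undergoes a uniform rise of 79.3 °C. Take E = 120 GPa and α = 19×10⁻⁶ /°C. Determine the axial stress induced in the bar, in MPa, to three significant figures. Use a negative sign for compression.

Free thermal expansion αLΔT = 19e-6 · 7790 · 79.3 = 11.74 mm.
The walls impose strain ε = −(11.74)/7790 = -1.5067e-03; σ = Eε = 120000 · -1.5067e-03 = -180.8 MPa.

-181 MPa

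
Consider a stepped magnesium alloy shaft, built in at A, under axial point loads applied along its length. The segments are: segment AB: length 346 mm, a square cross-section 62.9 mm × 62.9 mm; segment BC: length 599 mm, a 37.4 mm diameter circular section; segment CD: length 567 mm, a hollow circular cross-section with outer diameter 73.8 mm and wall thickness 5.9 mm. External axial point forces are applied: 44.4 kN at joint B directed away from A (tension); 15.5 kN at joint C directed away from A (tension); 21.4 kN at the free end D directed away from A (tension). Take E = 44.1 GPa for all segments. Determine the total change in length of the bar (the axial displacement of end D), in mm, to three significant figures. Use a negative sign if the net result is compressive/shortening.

0.836 mm

Internal axial forces (sectioning from the free end, tension +): N_CD = 21.4 kN, N_BC = 36.9 kN, N_AB = 81.3 kN.
A_AB = 3956 mm².
A_BC = 1099 mm².
A_CD = 1259 mm².
δ_AB = 81300·346/(3956·44100) = 0.1612 mm
δ_BC = 36900·599/(1099·44100) = 0.4562 mm
δ_CD = 21400·567/(1259·44100) = 0.2186 mm
δ = Σδ_i = 0.8361 mm.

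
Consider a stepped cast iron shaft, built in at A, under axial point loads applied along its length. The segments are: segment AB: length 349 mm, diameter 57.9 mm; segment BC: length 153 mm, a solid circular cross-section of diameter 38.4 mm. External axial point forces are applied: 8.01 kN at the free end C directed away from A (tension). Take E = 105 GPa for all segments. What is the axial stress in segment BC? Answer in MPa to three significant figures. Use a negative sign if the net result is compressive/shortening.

Internal axial forces (sectioning from the free end, tension +): N_BC = 8.01 kN, N_AB = 8.01 kN.
A_BC = 1158 mm².
σ_BC = N_BC/A_BC = 8010/1158 = 6.916 MPa.

6.92 MPa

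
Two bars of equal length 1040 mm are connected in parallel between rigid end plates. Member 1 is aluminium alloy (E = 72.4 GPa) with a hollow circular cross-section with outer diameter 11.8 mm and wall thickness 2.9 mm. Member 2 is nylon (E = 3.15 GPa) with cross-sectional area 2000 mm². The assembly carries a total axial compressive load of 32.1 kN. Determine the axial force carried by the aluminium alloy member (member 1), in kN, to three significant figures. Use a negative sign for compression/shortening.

A_1 = 81.08 mm².
Equal strain + equilibrium ⇒ each member carries load in proportion to AE: A₁E₁ = 5871000 N, A₂E₂ = 6300000 N, ΣAE = 12170000 N.
F₁ = P·A₁E₁/ΣAE = -32100·5871000/12170000 = -15480 N.

-15.5 kN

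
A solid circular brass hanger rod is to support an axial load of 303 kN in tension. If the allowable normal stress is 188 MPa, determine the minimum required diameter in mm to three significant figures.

Required area A ≥ P/σ_allow = 303000/188 = 1612 mm².
For a solid circular section, d ≥ √(4A/π) = 45.3 mm.

45.3 mm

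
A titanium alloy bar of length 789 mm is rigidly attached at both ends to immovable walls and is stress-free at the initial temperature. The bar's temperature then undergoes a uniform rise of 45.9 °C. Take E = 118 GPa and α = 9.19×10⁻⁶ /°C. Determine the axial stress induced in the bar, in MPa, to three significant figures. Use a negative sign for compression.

Free thermal expansion αLΔT = 9.19e-6 · 789 · 45.9 = 0.3328 mm.
The walls impose strain ε = −(0.3328)/789 = -4.2182e-04; σ = Eε = 118000 · -4.2182e-04 = -49.77 MPa.

-49.8 MPa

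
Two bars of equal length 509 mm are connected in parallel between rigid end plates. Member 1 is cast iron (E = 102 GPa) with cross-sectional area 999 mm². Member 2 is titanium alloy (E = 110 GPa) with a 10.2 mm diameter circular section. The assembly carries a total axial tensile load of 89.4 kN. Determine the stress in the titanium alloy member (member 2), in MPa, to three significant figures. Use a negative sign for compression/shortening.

A_2 = 81.71 mm².
Equal strain + equilibrium ⇒ each member carries load in proportion to AE: A₁E₁ = 101900000 N, A₂E₂ = 8988000 N, ΣAE = 110900000 N.
σ₂ = P·E₂/ΣAE = 89400·110000/110900000 = 88.69 MPa.

88.7 MPa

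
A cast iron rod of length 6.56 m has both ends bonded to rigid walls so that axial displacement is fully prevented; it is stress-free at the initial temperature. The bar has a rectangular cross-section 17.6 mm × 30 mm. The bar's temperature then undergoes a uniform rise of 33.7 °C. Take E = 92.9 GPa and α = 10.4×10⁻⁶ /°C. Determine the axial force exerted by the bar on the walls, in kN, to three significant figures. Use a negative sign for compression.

-17.2 kN

Free thermal expansion αLΔT = 10.4e-6 · 6560 · 33.7 = 2.299 mm.
The walls impose strain ε = −(2.299)/6560 = -3.5048e-04; σ = Eε = 92900 · -3.5048e-04 = -32.56 MPa.
Wall reaction R = σ·A = -32.56·528 = -17190 N = -17.19 kN.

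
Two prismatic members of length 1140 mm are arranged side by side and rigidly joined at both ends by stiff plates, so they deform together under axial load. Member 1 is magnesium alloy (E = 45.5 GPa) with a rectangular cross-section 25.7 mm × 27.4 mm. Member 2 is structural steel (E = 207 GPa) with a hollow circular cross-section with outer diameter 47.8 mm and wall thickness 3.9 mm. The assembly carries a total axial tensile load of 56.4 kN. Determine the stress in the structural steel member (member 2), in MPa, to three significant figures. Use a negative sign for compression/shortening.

A_1 = 704.2 mm².
A_2 = 537.9 mm².
Equal strain + equilibrium ⇒ each member carries load in proportion to AE: A₁E₁ = 32040000 N, A₂E₂ = 111300000 N, ΣAE = 143400000 N.
σ₂ = P·E₂/ΣAE = 56400·207000/143400000 = 81.43 MPa.

81.4 MPa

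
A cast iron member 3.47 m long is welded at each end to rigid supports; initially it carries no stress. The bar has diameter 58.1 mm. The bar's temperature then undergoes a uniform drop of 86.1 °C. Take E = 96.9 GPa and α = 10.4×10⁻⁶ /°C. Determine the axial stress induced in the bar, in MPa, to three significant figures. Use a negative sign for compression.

86.8 MPa

Free thermal expansion αLΔT = 10.4e-6 · 3470 · -86.1 = -3.107 mm.
The walls impose strain ε = −(-3.107)/3470 = 8.9544e-04; σ = Eε = 96900 · 8.9544e-04 = 86.77 MPa.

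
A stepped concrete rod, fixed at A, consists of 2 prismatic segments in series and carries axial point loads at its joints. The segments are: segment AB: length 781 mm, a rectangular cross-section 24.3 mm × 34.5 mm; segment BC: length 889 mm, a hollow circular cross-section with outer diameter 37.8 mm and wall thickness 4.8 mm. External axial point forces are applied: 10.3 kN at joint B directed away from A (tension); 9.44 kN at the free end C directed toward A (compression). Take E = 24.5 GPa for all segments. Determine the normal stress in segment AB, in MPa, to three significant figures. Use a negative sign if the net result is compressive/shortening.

Internal axial forces (sectioning from the free end, tension +): N_BC = -9.44 kN, N_AB = 0.86 kN.
A_AB = 838.4 mm².
σ_AB = N_AB/A_AB = 860/838.4 = 1.026 MPa.

1.03 MPa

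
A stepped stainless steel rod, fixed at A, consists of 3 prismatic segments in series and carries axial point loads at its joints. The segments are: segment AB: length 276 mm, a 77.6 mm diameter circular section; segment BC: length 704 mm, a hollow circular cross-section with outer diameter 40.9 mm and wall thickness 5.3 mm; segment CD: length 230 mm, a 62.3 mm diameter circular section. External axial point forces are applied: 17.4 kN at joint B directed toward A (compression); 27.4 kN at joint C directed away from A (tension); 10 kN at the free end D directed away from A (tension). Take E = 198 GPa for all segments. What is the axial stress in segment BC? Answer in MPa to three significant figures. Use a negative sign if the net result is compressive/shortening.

63.1 MPa

Internal axial forces (sectioning from the free end, tension +): N_CD = 10 kN, N_BC = 37.4 kN, N_AB = 20 kN.
A_BC = 592.8 mm².
σ_BC = N_BC/A_BC = 37400/592.8 = 63.1 MPa.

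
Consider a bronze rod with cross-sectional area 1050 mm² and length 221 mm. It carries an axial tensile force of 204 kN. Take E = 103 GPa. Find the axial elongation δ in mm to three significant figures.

δ_mech = NL/(AE) = 204000·221/(1050·103000) = 0.4169 mm.

0.417 mm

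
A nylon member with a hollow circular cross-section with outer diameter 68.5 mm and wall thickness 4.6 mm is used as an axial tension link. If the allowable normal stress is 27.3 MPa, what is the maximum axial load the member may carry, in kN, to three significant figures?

25.2 kN

A = 923.4 mm².
P_max = σ_allow · A = 27.3 · 923.4 = 25210 N = 25.21 kN.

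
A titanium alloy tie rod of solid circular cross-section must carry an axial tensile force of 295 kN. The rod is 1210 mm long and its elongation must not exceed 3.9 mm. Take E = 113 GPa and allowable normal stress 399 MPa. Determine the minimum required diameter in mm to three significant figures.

Required area A ≥ P/σ_allow = 295000/399 = 739.3 mm².
For a solid circular section, d ≥ √(4A/π) = 30.68 mm.
Elongation limit: A ≥ PL/(Eδ_allow) = 295000·1210/(113000·3.9) = 810 mm² ⇒ d ≥ 32.11 mm.
The elongation limit governs.

32.1 mm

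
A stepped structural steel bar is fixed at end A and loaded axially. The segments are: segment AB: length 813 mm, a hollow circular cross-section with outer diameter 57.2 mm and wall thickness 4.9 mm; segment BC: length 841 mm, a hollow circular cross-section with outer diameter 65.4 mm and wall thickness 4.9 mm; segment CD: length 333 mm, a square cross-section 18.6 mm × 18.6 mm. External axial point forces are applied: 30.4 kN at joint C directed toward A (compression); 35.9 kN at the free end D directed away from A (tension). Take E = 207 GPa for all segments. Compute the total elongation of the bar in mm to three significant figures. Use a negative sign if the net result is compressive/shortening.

0.218 mm

Internal axial forces (sectioning from the free end, tension +): N_CD = 35.9 kN, N_BC = 5.5 kN, N_AB = 5.5 kN.
A_AB = 805.1 mm².
A_BC = 931.3 mm².
A_CD = 346 mm².
δ_AB = 5500·813/(805.1·207000) = 0.02683 mm
δ_BC = 5500·841/(931.3·207000) = 0.02399 mm
δ_CD = 35900·333/(346·207000) = 0.1669 mm
δ = Σδ_i = 0.2178 mm.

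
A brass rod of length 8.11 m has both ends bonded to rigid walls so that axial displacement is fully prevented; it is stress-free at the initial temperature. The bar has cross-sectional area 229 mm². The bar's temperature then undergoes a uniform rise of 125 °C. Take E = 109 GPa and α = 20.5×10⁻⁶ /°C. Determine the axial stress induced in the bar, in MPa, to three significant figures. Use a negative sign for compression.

-279 MPa

Free thermal expansion αLΔT = 20.5e-6 · 8110 · 125 = 20.78 mm.
The walls impose strain ε = −(20.78)/8110 = -2.5625e-03; σ = Eε = 109000 · -2.5625e-03 = -279.3 MPa.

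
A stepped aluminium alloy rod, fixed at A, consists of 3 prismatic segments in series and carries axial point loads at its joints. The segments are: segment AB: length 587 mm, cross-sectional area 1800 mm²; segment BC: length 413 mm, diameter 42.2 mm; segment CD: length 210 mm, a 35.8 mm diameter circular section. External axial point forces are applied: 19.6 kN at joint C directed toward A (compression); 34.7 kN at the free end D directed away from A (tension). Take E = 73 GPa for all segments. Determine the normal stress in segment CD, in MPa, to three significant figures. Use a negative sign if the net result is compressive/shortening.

34.5 MPa

Internal axial forces (sectioning from the free end, tension +): N_CD = 34.7 kN, N_BC = 15.1 kN, N_AB = 15.1 kN.
A_CD = 1007 mm².
σ_CD = N_CD/A_CD = 34700/1007 = 34.47 MPa.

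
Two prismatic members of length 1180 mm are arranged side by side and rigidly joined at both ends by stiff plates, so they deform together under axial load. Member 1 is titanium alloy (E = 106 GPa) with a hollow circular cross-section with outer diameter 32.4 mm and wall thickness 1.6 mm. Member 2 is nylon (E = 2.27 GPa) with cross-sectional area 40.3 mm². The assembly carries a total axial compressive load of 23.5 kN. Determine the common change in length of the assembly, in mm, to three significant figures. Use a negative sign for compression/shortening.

-1.68 mm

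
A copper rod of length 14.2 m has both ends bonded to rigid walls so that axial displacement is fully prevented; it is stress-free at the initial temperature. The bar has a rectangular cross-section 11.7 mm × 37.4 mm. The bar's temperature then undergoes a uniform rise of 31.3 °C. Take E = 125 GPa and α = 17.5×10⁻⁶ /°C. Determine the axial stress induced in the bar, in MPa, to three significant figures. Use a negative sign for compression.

-68.5 MPa

Free thermal expansion αLΔT = 17.5e-6 · 14200 · 31.3 = 7.778 mm.
The walls impose strain ε = −(7.778)/14200 = -5.4775e-04; σ = Eε = 125000 · -5.4775e-04 = -68.47 MPa.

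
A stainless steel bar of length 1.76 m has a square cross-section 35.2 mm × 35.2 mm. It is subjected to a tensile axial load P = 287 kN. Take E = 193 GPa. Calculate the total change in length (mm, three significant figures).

2.11 mm

A = 1239 mm².
δ_mech = NL/(AE) = 287000·1760/(1239·193000) = 2.112 mm.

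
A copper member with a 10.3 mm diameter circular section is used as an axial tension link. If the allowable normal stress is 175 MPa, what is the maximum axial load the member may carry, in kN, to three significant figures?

A = 83.32 mm².
P_max = σ_allow · A = 175 · 83.32 = 14580 N = 14.58 kN.

14.6 kN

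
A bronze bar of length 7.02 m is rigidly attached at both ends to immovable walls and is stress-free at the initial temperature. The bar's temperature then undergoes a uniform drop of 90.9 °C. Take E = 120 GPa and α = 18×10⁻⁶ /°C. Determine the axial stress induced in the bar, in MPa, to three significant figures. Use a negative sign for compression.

Free thermal expansion αLΔT = 18e-6 · 7020 · -90.9 = -11.49 mm.
The walls impose strain ε = −(-11.49)/7020 = 1.6362e-03; σ = Eε = 120000 · 1.6362e-03 = 196.3 MPa.

196 MPa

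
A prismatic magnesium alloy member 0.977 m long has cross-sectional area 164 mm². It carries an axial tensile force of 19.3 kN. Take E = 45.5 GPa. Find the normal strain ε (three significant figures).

0.00259

σ = N/A = 117.7 MPa; ε = σ/E = 117.7/45500 = 2.586e-03.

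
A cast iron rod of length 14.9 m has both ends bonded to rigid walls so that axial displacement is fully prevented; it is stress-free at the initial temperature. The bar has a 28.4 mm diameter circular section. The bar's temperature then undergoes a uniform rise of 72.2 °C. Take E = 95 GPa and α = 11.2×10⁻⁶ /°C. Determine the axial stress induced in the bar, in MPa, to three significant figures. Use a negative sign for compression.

Free thermal expansion αLΔT = 11.2e-6 · 14900 · 72.2 = 12.05 mm.
The walls impose strain ε = −(12.05)/14900 = -8.0864e-04; σ = Eε = 95000 · -8.0864e-04 = -76.82 MPa.

-76.8 MPa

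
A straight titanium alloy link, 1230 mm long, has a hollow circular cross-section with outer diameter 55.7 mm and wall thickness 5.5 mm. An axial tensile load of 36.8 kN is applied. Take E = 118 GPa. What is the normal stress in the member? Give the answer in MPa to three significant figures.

A = 867.4 mm².
σ = N/A = 36800/867.4 = 42.43 MPa.

42.4 MPa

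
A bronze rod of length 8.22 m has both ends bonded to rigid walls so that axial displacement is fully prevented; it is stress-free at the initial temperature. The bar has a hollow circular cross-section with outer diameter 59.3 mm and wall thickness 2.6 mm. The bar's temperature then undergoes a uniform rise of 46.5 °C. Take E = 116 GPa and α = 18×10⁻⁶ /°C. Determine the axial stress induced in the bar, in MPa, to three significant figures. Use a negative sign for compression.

-97.1 MPa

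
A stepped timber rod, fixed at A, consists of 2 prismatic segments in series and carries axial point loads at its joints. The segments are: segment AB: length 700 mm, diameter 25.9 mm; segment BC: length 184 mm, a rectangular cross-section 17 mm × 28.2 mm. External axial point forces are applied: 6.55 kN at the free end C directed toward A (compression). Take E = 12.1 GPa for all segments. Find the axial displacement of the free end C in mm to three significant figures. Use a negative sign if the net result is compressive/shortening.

-0.927 mm

Internal axial forces (sectioning from the free end, tension +): N_BC = -6.55 kN, N_AB = -6.55 kN.
A_AB = 526.9 mm².
A_BC = 479.4 mm².
δ_AB = -6550·700/(526.9·12100) = -0.7192 mm
δ_BC = -6550·184/(479.4·12100) = -0.2078 mm
δ = Σδ_i = -0.927 mm.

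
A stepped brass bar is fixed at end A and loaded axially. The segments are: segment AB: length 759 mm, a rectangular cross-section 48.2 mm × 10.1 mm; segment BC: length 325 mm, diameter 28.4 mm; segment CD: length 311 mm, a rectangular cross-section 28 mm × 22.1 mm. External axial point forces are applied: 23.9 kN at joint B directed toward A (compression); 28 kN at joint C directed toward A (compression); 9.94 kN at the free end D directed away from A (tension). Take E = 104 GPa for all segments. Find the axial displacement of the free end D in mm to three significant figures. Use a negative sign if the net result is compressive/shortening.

Internal axial forces (sectioning from the free end, tension +): N_CD = 9.94 kN, N_BC = -18.06 kN, N_AB = -41.96 kN.
A_AB = 486.8 mm².
A_BC = 633.5 mm².
A_CD = 618.8 mm².
δ_AB = -41960·759/(486.8·104000) = -0.629 mm
δ_BC = -18060·325/(633.5·104000) = -0.08909 mm
δ_CD = 9940·311/(618.8·104000) = 0.04804 mm
δ = Σδ_i = -0.6701 mm.

-0.670 mm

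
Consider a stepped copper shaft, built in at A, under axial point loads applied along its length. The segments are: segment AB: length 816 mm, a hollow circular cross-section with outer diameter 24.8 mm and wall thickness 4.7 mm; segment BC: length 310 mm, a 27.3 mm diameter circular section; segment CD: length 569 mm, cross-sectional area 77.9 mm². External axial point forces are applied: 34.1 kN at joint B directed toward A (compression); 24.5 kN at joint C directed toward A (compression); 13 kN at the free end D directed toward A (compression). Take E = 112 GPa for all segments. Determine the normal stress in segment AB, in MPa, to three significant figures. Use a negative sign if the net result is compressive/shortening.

Internal axial forces (sectioning from the free end, tension +): N_CD = -13 kN, N_BC = -37.5 kN, N_AB = -71.6 kN.
A_AB = 296.8 mm².
σ_AB = N_AB/A_AB = -71600/296.8 = -241.3 MPa.

-241 MPa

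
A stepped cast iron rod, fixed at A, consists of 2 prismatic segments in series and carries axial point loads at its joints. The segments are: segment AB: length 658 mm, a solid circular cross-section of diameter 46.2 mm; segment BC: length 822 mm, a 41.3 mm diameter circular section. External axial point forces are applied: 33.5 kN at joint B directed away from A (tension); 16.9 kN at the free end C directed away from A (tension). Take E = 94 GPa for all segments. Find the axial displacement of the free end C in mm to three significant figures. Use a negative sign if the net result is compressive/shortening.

0.321 mm

Internal axial forces (sectioning from the free end, tension +): N_BC = 16.9 kN, N_AB = 50.4 kN.
A_AB = 1676 mm².
A_BC = 1340 mm².
δ_AB = 50400·658/(1676·94000) = 0.2105 mm
δ_BC = 16900·822/(1340·94000) = 0.1103 mm
δ = Σδ_i = 0.3208 mm.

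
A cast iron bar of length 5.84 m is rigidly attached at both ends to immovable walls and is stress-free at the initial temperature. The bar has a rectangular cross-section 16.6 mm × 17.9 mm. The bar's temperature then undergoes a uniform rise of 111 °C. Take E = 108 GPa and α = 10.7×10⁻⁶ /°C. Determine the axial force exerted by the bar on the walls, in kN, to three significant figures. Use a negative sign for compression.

Free thermal expansion αLΔT = 10.7e-6 · 5840 · 111 = 6.936 mm.
The walls impose strain ε = −(6.936)/5840 = -1.1877e-03; σ = Eε = 108000 · -1.1877e-03 = -128.3 MPa.
Wall reaction R = σ·A = -128.3·297.1 = -38110 N = -38.11 kN.

-38.1 kN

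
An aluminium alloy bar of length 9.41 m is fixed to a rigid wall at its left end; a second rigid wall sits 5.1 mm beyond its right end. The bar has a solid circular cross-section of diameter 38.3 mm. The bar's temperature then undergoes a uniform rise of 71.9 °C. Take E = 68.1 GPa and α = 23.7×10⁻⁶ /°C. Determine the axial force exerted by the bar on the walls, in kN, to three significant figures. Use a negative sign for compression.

-91.2 kN

Free thermal expansion αLΔT = 23.7e-6 · 9410 · 71.9 = 16.03 mm.
The walls engage after the gap closes; constrained expansion = 16.03 − 5.1 = 10.93 mm.
The walls impose strain ε = −(10.93)/9410 = -1.1621e-03; σ = Eε = 68100 · -1.1621e-03 = -79.14 MPa.
Wall reaction R = σ·A = -79.14·1152 = -91170 N = -91.17 kN.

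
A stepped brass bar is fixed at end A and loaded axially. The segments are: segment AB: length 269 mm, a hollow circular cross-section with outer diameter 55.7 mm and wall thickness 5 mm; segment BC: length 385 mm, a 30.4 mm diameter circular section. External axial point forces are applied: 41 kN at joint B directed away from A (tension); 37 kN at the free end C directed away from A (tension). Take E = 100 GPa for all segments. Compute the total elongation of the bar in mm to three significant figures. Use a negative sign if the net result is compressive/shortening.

0.460 mm

Internal axial forces (sectioning from the free end, tension +): N_BC = 37 kN, N_AB = 78 kN.
A_AB = 796.4 mm².
A_BC = 725.8 mm².
δ_AB = 78000·269/(796.4·100000) = 0.2635 mm
δ_BC = 37000·385/(725.8·100000) = 0.1963 mm
δ = Σδ_i = 0.4597 mm.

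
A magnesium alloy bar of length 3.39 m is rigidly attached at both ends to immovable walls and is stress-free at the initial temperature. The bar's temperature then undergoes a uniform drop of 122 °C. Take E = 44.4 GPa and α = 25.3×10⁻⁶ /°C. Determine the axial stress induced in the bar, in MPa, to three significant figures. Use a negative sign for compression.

Free thermal expansion αLΔT = 25.3e-6 · 3390 · -122 = -10.46 mm.
The walls impose strain ε = −(-10.46)/3390 = 3.0866e-03; σ = Eε = 44400 · 3.0866e-03 = 137 MPa.

137 MPa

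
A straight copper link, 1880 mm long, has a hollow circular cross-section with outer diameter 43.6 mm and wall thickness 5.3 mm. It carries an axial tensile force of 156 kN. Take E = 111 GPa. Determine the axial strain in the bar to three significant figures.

0.00220

A = 637.7 mm².
σ = N/A = 244.6 MPa; ε = σ/E = 244.6/111000 = 2.204e-03.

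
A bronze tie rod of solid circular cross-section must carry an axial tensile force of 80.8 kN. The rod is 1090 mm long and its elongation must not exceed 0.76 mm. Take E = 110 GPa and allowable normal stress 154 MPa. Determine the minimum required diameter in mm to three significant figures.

Required area A ≥ P/σ_allow = 80800/154 = 524.7 mm².
For a solid circular section, d ≥ √(4A/π) = 25.85 mm.
Elongation limit: A ≥ PL/(Eδ_allow) = 80800·1090/(110000·0.76) = 1053 mm² ⇒ d ≥ 36.62 mm.
The elongation limit governs.

36.6 mm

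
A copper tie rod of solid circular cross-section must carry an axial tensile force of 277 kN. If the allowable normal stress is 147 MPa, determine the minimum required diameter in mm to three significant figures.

Required area A ≥ P/σ_allow = 277000/147 = 1884 mm².
For a solid circular section, d ≥ √(4A/π) = 48.98 mm.

49.0 mm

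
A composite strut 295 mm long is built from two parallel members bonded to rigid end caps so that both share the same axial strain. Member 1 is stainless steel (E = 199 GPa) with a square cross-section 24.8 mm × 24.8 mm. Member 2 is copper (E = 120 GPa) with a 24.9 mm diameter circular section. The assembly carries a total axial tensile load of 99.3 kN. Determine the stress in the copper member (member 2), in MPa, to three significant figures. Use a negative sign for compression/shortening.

65.9 MPa

A_1 = 615 mm².
A_2 = 487 mm².
Equal strain + equilibrium ⇒ each member carries load in proportion to AE: A₁E₁ = 122400000 N, A₂E₂ = 58430000 N, ΣAE = 180800000 N.
σ₂ = P·E₂/ΣAE = 99300·120000/180800000 = 65.9 MPa.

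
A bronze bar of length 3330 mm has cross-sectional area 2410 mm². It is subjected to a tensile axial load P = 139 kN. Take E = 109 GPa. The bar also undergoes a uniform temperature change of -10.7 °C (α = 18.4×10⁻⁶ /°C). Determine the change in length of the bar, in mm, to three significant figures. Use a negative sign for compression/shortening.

δ_mech = NL/(AE) = 139000·3330/(2410·109000) = 1.762 mm.
δ_thermal = αLΔT = 18.4e-6·3330·-10.7 = -0.6556 mm.
δ = δ_mech + δ_thermal = 1.106 mm.

1.11 mm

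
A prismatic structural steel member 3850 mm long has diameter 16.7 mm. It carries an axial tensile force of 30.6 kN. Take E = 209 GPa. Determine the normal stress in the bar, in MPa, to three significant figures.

140 MPa

A = 219 mm².
σ = N/A = 30600/219 = 139.7 MPa.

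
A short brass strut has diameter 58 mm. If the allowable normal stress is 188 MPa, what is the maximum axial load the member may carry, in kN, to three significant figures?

497 kN

A = 2642 mm².
P_max = σ_allow · A = 188 · 2642 = 496700 N = 496.7 kN.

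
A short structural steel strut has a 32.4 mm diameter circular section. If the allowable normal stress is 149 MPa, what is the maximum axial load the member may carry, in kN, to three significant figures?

A = 824.5 mm².
P_max = σ_allow · A = 149 · 824.5 = 122800 N = 122.8 kN.

123 kN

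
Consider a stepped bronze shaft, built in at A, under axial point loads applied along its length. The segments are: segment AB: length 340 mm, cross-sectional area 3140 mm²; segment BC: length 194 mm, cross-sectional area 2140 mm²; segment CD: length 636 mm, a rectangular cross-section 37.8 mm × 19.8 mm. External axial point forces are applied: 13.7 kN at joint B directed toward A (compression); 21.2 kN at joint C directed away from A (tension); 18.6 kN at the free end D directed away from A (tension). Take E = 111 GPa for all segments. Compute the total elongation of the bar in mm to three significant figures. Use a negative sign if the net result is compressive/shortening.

0.200 mm

Internal axial forces (sectioning from the free end, tension +): N_CD = 18.6 kN, N_BC = 39.8 kN, N_AB = 26.1 kN.
A_CD = 748.4 mm².
δ_AB = 26100·340/(3140·111000) = 0.02546 mm
δ_BC = 39800·194/(2140·111000) = 0.0325 mm
δ_CD = 18600·636/(748.4·111000) = 0.1424 mm
δ = Σδ_i = 0.2004 mm.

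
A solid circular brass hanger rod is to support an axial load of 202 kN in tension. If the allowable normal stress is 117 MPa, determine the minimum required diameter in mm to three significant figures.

Required area A ≥ P/σ_allow = 202000/117 = 1726 mm².
For a solid circular section, d ≥ √(4A/π) = 46.89 mm.

46.9 mm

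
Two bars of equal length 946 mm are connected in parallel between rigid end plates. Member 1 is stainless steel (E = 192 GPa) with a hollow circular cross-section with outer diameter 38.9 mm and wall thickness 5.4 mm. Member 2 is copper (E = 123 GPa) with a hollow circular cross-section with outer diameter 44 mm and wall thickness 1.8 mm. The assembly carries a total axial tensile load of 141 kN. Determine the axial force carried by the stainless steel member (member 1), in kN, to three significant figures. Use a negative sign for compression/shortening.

111 kN

A_1 = 568.3 mm².
A_2 = 238.6 mm².
Equal strain + equilibrium ⇒ each member carries load in proportion to AE: A₁E₁ = 109100000 N, A₂E₂ = 29350000 N, ΣAE = 138500000 N.
F₁ = P·A₁E₁/ΣAE = 141000·109100000/138500000 = 111100 N.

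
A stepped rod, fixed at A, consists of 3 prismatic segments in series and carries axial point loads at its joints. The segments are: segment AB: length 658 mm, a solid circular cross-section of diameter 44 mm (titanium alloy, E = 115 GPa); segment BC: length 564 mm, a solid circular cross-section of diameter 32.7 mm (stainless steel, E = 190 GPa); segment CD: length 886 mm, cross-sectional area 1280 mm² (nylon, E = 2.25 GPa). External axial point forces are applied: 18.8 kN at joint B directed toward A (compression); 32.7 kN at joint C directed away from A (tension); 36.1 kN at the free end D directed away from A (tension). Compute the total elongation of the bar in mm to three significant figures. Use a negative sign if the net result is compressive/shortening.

Internal axial forces (sectioning from the free end, tension +): N_CD = 36.1 kN, N_BC = 68.8 kN, N_AB = 50 kN.
A_AB = 1521 mm².
A_BC = 839.8 mm².
δ_AB = 50000·658/(1521·115000) = 0.1881 mm
δ_BC = 68800·564/(839.8·190000) = 0.2432 mm
δ_CD = 36100·886/(1280·2250) = 11.11 mm
δ = Σδ_i = 11.54 mm.

11.5 mm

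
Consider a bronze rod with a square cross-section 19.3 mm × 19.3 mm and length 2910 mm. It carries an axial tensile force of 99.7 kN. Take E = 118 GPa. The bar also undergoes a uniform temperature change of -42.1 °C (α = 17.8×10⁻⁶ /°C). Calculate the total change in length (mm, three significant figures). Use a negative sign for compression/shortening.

4.42 mm

A = 372.5 mm².
δ_mech = NL/(AE) = 99700·2910/(372.5·118000) = 6.601 mm.
δ_thermal = αLΔT = 17.8e-6·2910·-42.1 = -2.181 mm.
δ = δ_mech + δ_thermal = 4.42 mm.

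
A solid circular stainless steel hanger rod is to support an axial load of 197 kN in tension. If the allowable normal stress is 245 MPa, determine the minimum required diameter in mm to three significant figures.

Required area A ≥ P/σ_allow = 197000/245 = 804.1 mm².
For a solid circular section, d ≥ √(4A/π) = 32 mm.

32.0 mm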